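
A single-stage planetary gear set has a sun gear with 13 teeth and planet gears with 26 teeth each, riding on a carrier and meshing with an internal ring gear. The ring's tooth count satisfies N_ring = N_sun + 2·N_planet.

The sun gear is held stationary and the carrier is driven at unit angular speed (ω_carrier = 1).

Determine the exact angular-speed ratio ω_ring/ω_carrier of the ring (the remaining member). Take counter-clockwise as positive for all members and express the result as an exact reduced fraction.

N_ring = 13 + 2·26 = 65
13(ω_s−ω_c) = −65(ω_r−ω_c),  ω_s=0, ω_c=1
ω_r = 1 − (13/65)(0−1) = 6/5
ω_r/ω_c = 6/5

6/5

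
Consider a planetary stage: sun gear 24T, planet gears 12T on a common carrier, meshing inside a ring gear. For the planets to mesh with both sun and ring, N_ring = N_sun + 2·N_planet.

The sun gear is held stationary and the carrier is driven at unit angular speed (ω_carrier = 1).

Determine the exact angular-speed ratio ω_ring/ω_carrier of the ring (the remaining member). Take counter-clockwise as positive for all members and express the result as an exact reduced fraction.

3/2

N_ring = 24 + 2·12 = 48
24(ω_s−ω_c) = −48(ω_r−ω_c),  ω_s=0, ω_c=1
ω_r = 1 − (24/48)(0−1) = 3/2
ω_r/ω_c = 3/2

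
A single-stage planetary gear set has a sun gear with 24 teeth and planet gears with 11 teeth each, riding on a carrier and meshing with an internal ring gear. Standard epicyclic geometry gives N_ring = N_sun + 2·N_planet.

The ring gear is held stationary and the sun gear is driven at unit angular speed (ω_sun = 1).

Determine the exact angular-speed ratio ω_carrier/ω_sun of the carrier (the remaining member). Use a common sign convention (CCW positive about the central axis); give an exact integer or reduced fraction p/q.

N_ring = 24 + 2·11 = 46
24(ω_s−ω_c) = −46(ω_r−ω_c),  ω_r=0, ω_s=1
24(1−ω_c) = −46(0−ω_c)  ⇒  70ω_c = 24  ⇒  ω_c = 12/35
ω_c/ω_s = 12/35

12/35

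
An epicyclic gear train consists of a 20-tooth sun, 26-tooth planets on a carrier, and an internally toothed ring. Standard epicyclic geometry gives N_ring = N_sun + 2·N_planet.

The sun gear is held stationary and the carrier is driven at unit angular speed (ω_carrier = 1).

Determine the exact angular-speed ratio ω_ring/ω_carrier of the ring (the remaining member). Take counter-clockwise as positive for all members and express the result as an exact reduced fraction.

N_ring = 20 + 2·26 = 72
20(ω_s−ω_c) = −72(ω_r−ω_c),  ω_s=0, ω_c=1
ω_r = 1 − (20/72)(0−1) = 23/18
ω_r/ω_c = 23/18

23/18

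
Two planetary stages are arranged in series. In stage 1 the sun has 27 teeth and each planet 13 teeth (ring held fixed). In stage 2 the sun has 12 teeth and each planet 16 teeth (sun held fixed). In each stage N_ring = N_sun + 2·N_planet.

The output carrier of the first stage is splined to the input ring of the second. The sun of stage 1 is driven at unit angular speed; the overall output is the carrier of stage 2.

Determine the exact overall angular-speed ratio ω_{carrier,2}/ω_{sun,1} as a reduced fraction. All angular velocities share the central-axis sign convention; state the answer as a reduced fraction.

Stage 1: N_ring = 27 + 2·13 = 53
Stage 1: 27(ω_s−ω_c) = −53(ω_r−ω_c),  ω_r=0, ω_s=1
Stage 1: 27(1−ω_c) = −53(0−ω_c)  ⇒  80ω_c = 27  ⇒  ω_c = 27/80
  ⇒ ω_c¹/ω_s¹ = 27/80
Stage 2: N_ring = 12 + 2·16 = 44
Stage 2: 12(ω_s−ω_c) = −44(ω_r−ω_c),  ω_s=0, ω_r=1
Stage 2: 12(0−ω_c) = −44(1−ω_c)  ⇒  56ω_c = 44  ⇒  ω_c = 11/14
  ⇒ ω_c²/ω_r² = 11/14
Coupling ω_r² = ω_c¹ ⇒ overall = 27/80 × 11/14 = 297/1120

297/1120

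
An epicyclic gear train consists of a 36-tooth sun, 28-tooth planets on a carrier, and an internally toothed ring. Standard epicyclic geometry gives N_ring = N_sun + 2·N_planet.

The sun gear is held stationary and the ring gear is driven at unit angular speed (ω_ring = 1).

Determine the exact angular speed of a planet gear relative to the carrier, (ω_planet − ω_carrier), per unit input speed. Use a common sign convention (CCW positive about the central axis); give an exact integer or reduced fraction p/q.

207/224

N_ring = 36 + 2·28 = 92
36(ω_s−ω_c) = −92(ω_r−ω_c),  ω_s=0, ω_r=1
36(0−ω_c) = −92(1−ω_c)  ⇒  128ω_c = 92  ⇒  ω_c = 23/32
sun–planet: 36·(0−23/32) = −28·(ω_p−ω_c)  ⇒  ω_p−ω_c = −(36/28)·(-23/32) = 207/224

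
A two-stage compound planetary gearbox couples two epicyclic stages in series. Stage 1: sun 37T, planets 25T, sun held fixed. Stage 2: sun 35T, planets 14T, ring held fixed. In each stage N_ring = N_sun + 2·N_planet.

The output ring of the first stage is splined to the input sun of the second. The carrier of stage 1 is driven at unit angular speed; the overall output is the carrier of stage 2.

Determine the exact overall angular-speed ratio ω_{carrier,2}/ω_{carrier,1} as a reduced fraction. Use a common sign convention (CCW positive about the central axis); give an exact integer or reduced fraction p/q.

310/609

Stage 1: N_ring = 37 + 2·25 = 87
Stage 1: 37(ω_s−ω_c) = −87(ω_r−ω_c),  ω_s=0, ω_c=1
Stage 1: ω_r = 1 − (37/87)(0−1) = 124/87
  ⇒ ω_r¹/ω_c¹ = 124/87
Stage 2: N_ring = 35 + 2·14 = 63
Stage 2: 35(ω_s−ω_c) = −63(ω_r−ω_c),  ω_r=0, ω_s=1
Stage 2: 35(1−ω_c) = −63(0−ω_c)  ⇒  98ω_c = 35  ⇒  ω_c = 5/14
  ⇒ ω_c²/ω_s² = 5/14
Coupling ω_s² = ω_r¹ ⇒ overall = 124/87 × 5/14 = 310/609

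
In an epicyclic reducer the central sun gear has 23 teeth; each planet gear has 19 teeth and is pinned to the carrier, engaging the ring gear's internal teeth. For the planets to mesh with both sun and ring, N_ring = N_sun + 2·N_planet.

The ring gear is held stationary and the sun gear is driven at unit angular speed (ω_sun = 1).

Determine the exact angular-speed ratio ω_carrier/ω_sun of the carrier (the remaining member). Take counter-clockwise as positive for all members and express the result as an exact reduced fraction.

N_ring = 23 + 2·19 = 61
23(ω_s−ω_c) = −61(ω_r−ω_c),  ω_r=0, ω_s=1
23(1−ω_c) = −61(0−ω_c)  ⇒  84ω_c = 23  ⇒  ω_c = 23/84
ω_c/ω_s = 23/84

23/84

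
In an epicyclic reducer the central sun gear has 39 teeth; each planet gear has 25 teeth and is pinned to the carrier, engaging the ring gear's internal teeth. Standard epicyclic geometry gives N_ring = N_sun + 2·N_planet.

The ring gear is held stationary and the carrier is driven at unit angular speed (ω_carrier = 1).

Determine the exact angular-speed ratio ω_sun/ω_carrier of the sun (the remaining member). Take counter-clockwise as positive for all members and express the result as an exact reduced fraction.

N_ring = 39 + 2·25 = 89
39(ω_s−ω_c) = −89(ω_r−ω_c),  ω_r=0, ω_c=1
ω_s = 1 − (89/39)(0−1) = 128/39
ω_s/ω_c = 128/39

128/39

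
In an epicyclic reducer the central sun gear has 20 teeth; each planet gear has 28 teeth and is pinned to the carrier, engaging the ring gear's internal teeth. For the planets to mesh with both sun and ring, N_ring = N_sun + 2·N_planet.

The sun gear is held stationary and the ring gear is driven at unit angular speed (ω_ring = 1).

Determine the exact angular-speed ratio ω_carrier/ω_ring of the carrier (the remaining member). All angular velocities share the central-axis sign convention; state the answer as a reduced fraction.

19/24

N_ring = 20 + 2·28 = 76
20(ω_s−ω_c) = −76(ω_r−ω_c),  ω_s=0, ω_r=1
20(0−ω_c) = −76(1−ω_c)  ⇒  96ω_c = 76  ⇒  ω_c = 19/24
ω_c/ω_r = 19/24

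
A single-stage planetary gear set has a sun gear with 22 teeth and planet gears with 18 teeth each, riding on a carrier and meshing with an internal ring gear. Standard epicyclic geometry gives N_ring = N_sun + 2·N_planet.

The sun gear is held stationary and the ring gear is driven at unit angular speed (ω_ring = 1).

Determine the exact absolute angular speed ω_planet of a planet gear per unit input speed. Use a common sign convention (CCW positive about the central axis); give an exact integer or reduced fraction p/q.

29/18

N_ring = 22 + 2·18 = 58
22(ω_s−ω_c) = −58(ω_r−ω_c),  ω_s=0, ω_r=1
22(0−ω_c) = −58(1−ω_c)  ⇒  80ω_c = 58  ⇒  ω_c = 29/40
sun–planet: 22·(0−29/40) = −18·(ω_p−ω_c)  ⇒  ω_p−ω_c = −(22/18)·(-29/40) = 319/360
ω_p = 29/40 + 319/360 = 29/18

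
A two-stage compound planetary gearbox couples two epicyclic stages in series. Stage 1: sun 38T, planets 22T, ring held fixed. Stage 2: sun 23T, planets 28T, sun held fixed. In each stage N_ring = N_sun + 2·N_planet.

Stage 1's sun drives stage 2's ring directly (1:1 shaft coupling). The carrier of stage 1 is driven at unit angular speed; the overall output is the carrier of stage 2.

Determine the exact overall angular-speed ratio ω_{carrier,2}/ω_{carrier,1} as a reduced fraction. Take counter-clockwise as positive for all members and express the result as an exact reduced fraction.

Stage 1: N_ring = 38 + 2·22 = 82
Stage 1: 38(ω_s−ω_c) = −82(ω_r−ω_c),  ω_r=0, ω_c=1
Stage 1: ω_s = 1 − (82/38)(0−1) = 60/19
  ⇒ ω_s¹/ω_c¹ = 60/19
Stage 2: N_ring = 23 + 2·28 = 79
Stage 2: 23(ω_s−ω_c) = −79(ω_r−ω_c),  ω_s=0, ω_r=1
Stage 2: 23(0−ω_c) = −79(1−ω_c)  ⇒  102ω_c = 79  ⇒  ω_c = 79/102
  ⇒ ω_c²/ω_r² = 79/102
Coupling ω_r² = ω_s¹ ⇒ overall = 60/19 × 79/102 = 790/323

790/323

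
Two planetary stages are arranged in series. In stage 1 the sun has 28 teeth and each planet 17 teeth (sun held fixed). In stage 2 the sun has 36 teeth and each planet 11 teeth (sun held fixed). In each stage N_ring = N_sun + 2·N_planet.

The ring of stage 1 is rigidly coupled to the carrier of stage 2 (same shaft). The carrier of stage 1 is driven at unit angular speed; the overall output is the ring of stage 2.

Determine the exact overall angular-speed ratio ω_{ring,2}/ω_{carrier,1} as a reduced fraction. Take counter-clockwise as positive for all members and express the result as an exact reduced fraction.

2115/899

Stage 1: N_ring = 28 + 2·17 = 62
Stage 1: 28(ω_s−ω_c) = −62(ω_r−ω_c),  ω_s=0, ω_c=1
Stage 1: ω_r = 1 − (28/62)(0−1) = 45/31
  ⇒ ω_r¹/ω_c¹ = 45/31
Stage 2: N_ring = 36 + 2·11 = 58
Stage 2: 36(ω_s−ω_c) = −58(ω_r−ω_c),  ω_s=0, ω_c=1
Stage 2: ω_r = 1 − (36/58)(0−1) = 47/29
  ⇒ ω_r²/ω_c² = 47/29
Coupling ω_c² = ω_r¹ ⇒ overall = 45/31 × 47/29 = 2115/899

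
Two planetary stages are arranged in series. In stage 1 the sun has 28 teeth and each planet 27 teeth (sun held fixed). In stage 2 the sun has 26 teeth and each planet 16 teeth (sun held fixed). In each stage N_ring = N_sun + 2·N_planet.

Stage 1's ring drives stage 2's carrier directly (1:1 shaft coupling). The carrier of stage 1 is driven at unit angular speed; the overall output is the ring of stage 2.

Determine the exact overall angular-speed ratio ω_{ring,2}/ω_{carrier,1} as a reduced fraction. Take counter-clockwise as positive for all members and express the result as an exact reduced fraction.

Stage 1: N_ring = 28 + 2·27 = 82
Stage 1: 28(ω_s−ω_c) = −82(ω_r−ω_c),  ω_s=0, ω_c=1
Stage 1: ω_r = 1 − (28/82)(0−1) = 55/41
  ⇒ ω_r¹/ω_c¹ = 55/41
Stage 2: N_ring = 26 + 2·16 = 58
Stage 2: 26(ω_s−ω_c) = −58(ω_r−ω_c),  ω_s=0, ω_c=1
Stage 2: ω_r = 1 − (26/58)(0−1) = 42/29
  ⇒ ω_r²/ω_c² = 42/29
Coupling ω_c² = ω_r¹ ⇒ overall = 55/41 × 42/29 = 2310/1189

2310/1189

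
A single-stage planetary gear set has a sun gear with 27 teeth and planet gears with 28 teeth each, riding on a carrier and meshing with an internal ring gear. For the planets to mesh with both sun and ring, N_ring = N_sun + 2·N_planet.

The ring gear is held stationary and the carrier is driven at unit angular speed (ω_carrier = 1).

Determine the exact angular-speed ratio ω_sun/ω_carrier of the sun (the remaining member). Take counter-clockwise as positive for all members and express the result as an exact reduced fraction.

N_ring = 27 + 2·28 = 83
27(ω_s−ω_c) = −83(ω_r−ω_c),  ω_r=0, ω_c=1
ω_s = 1 − (83/27)(0−1) = 110/27
ω_s/ω_c = 110/27

110/27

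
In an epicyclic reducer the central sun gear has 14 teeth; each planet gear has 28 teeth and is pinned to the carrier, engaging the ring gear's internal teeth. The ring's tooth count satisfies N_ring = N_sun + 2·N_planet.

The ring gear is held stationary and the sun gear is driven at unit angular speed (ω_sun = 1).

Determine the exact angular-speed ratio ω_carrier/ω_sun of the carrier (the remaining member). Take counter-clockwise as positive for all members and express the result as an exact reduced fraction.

N_ring = 14 + 2·28 = 70
14(ω_s−ω_c) = −70(ω_r−ω_c),  ω_r=0, ω_s=1
14(1−ω_c) = −70(0−ω_c)  ⇒  84ω_c = 14  ⇒  ω_c = 1/6
ω_c/ω_s = 1/6

1/6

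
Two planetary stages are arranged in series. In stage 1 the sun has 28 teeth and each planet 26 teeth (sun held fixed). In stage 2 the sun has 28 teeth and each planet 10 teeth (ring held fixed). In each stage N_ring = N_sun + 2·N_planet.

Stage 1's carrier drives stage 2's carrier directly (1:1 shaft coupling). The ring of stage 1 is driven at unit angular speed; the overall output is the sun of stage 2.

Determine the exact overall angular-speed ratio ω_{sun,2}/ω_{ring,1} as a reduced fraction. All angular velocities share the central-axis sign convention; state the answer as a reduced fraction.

380/189

Stage 1: N_ring = 28 + 2·26 = 80
Stage 1: 28(ω_s−ω_c) = −80(ω_r−ω_c),  ω_s=0, ω_r=1
Stage 1: 28(0−ω_c) = −80(1−ω_c)  ⇒  108ω_c = 80  ⇒  ω_c = 20/27
  ⇒ ω_c¹/ω_r¹ = 20/27
Stage 2: N_ring = 28 + 2·10 = 48
Stage 2: 28(ω_s−ω_c) = −48(ω_r−ω_c),  ω_r=0, ω_c=1
Stage 2: ω_s = 1 − (48/28)(0−1) = 19/7
  ⇒ ω_s²/ω_c² = 19/7
Coupling ω_c² = ω_c¹ ⇒ overall = 20/27 × 19/7 = 380/189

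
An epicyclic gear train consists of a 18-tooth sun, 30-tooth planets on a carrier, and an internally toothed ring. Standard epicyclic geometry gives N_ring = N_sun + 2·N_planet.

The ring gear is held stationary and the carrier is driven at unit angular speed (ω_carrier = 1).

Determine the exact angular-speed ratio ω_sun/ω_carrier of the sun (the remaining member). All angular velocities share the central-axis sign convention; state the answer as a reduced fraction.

16/3

N_ring = 18 + 2·30 = 78
18(ω_s−ω_c) = −78(ω_r−ω_c),  ω_r=0, ω_c=1
ω_s = 1 − (78/18)(0−1) = 16/3
ω_s/ω_c = 16/3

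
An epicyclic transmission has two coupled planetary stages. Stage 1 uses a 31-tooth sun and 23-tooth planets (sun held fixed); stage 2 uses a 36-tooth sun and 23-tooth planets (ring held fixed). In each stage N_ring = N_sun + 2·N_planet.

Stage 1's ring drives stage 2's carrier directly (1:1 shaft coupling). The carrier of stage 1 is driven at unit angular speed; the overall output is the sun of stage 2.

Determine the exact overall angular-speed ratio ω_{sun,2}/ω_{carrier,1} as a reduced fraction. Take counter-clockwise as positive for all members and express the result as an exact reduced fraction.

Stage 1: N_ring = 31 + 2·23 = 77
Stage 1: 31(ω_s−ω_c) = −77(ω_r−ω_c),  ω_s=0, ω_c=1
Stage 1: ω_r = 1 − (31/77)(0−1) = 108/77
  ⇒ ω_r¹/ω_c¹ = 108/77
Stage 2: N_ring = 36 + 2·23 = 82
Stage 2: 36(ω_s−ω_c) = −82(ω_r−ω_c),  ω_r=0, ω_c=1
Stage 2: ω_s = 1 − (82/36)(0−1) = 59/18
  ⇒ ω_s²/ω_c² = 59/18
Coupling ω_c² = ω_r¹ ⇒ overall = 108/77 × 59/18 = 354/77

354/77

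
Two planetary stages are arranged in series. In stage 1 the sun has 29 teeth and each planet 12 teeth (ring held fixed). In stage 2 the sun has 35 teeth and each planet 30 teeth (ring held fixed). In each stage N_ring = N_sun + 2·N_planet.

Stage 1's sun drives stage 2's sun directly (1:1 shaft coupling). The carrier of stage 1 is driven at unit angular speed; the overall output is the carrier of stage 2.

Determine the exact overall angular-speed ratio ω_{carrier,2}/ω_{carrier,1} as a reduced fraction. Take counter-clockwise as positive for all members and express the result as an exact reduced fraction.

Stage 1: N_ring = 29 + 2·12 = 53
Stage 1: 29(ω_s−ω_c) = −53(ω_r−ω_c),  ω_r=0, ω_c=1
Stage 1: ω_s = 1 − (53/29)(0−1) = 82/29
  ⇒ ω_s¹/ω_c¹ = 82/29
Stage 2: N_ring = 35 + 2·30 = 95
Stage 2: 35(ω_s−ω_c) = −95(ω_r−ω_c),  ω_r=0, ω_s=1
Stage 2: 35(1−ω_c) = −95(0−ω_c)  ⇒  130ω_c = 35  ⇒  ω_c = 7/26
  ⇒ ω_c²/ω_s² = 7/26
Coupling ω_s² = ω_s¹ ⇒ overall = 82/29 × 7/26 = 287/377

287/377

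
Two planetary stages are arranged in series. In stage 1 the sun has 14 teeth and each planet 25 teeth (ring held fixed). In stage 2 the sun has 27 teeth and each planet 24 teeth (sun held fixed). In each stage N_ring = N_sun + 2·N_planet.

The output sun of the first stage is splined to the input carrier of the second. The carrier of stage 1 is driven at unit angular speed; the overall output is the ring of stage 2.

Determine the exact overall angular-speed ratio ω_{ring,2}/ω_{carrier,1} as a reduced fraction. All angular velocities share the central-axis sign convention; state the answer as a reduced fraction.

Stage 1: N_ring = 14 + 2·25 = 64
Stage 1: 14(ω_s−ω_c) = −64(ω_r−ω_c),  ω_r=0, ω_c=1
Stage 1: ω_s = 1 − (64/14)(0−1) = 39/7
  ⇒ ω_s¹/ω_c¹ = 39/7
Stage 2: N_ring = 27 + 2·24 = 75
Stage 2: 27(ω_s−ω_c) = −75(ω_r−ω_c),  ω_s=0, ω_c=1
Stage 2: ω_r = 1 − (27/75)(0−1) = 34/25
  ⇒ ω_r²/ω_c² = 34/25
Coupling ω_c² = ω_s¹ ⇒ overall = 39/7 × 34/25 = 1326/175

1326/175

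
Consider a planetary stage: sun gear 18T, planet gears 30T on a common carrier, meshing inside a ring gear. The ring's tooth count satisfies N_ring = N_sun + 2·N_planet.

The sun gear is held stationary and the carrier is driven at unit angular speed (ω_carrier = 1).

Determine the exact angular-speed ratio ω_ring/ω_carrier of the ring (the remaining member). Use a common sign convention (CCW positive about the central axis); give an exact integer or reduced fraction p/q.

16/13

N_ring = 18 + 2·30 = 78
18(ω_s−ω_c) = −78(ω_r−ω_c),  ω_s=0, ω_c=1
ω_r = 1 − (18/78)(0−1) = 16/13
ω_r/ω_c = 16/13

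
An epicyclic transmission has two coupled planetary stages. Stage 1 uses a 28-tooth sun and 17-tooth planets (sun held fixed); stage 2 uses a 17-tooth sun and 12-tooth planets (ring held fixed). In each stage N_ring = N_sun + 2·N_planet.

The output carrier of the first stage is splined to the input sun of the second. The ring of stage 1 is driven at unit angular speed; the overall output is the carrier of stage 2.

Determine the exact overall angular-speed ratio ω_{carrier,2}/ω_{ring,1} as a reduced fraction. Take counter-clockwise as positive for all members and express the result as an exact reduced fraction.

Stage 1: N_ring = 28 + 2·17 = 62
Stage 1: 28(ω_s−ω_c) = −62(ω_r−ω_c),  ω_s=0, ω_r=1
Stage 1: 28(0−ω_c) = −62(1−ω_c)  ⇒  90ω_c = 62  ⇒  ω_c = 31/45
  ⇒ ω_c¹/ω_r¹ = 31/45
Stage 2: N_ring = 17 + 2·12 = 41
Stage 2: 17(ω_s−ω_c) = −41(ω_r−ω_c),  ω_r=0, ω_s=1
Stage 2: 17(1−ω_c) = −41(0−ω_c)  ⇒  58ω_c = 17  ⇒  ω_c = 17/58
  ⇒ ω_c²/ω_s² = 17/58
Coupling ω_s² = ω_c¹ ⇒ overall = 31/45 × 17/58 = 527/2610

527/2610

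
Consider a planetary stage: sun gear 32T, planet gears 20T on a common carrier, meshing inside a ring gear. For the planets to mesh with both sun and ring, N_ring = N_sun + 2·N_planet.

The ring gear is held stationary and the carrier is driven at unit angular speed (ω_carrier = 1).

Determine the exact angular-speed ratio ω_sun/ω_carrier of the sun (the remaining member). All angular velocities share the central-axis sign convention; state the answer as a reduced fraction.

N_ring = 32 + 2·20 = 72
32(ω_s−ω_c) = −72(ω_r−ω_c),  ω_r=0, ω_c=1
ω_s = 1 − (72/32)(0−1) = 13/4
ω_s/ω_c = 13/4

13/4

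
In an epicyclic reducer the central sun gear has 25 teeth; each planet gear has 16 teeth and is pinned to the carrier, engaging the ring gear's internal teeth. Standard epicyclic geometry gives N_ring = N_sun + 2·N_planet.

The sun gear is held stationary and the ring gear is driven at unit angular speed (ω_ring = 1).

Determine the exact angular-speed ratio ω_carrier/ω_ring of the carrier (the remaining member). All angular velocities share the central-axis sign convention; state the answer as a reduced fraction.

N_ring = 25 + 2·16 = 57
25(ω_s−ω_c) = −57(ω_r−ω_c),  ω_s=0, ω_r=1
25(0−ω_c) = −57(1−ω_c)  ⇒  82ω_c = 57  ⇒  ω_c = 57/82
ω_c/ω_r = 57/82

57/82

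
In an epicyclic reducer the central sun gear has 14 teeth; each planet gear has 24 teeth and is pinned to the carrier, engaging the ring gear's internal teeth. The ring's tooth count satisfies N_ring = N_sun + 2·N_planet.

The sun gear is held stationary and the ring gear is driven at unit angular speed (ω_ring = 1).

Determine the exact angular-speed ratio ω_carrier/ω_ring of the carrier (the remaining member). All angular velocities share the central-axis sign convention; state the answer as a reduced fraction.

N_ring = 14 + 2·24 = 62
14(ω_s−ω_c) = −62(ω_r−ω_c),  ω_s=0, ω_r=1
14(0−ω_c) = −62(1−ω_c)  ⇒  76ω_c = 62  ⇒  ω_c = 31/38
ω_c/ω_r = 31/38

31/38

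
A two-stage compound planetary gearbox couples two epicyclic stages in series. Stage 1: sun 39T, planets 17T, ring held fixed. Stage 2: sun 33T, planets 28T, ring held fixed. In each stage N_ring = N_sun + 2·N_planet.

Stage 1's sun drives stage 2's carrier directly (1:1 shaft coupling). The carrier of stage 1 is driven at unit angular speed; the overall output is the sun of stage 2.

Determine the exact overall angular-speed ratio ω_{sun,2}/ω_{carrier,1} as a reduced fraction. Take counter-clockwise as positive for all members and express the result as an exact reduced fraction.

Stage 1: N_ring = 39 + 2·17 = 73
Stage 1: 39(ω_s−ω_c) = −73(ω_r−ω_c),  ω_r=0, ω_c=1
Stage 1: ω_s = 1 − (73/39)(0−1) = 112/39
  ⇒ ω_s¹/ω_c¹ = 112/39
Stage 2: N_ring = 33 + 2·28 = 89
Stage 2: 33(ω_s−ω_c) = −89(ω_r−ω_c),  ω_r=0, ω_c=1
Stage 2: ω_s = 1 − (89/33)(0−1) = 122/33
  ⇒ ω_s²/ω_c² = 122/33
Coupling ω_c² = ω_s¹ ⇒ overall = 112/39 × 122/33 = 13664/1287

13664/1287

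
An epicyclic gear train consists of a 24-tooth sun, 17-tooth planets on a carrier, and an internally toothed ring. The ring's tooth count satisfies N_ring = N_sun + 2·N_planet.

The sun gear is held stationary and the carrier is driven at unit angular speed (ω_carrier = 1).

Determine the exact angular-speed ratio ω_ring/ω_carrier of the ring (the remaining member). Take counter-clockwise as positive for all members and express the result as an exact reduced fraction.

N_ring = 24 + 2·17 = 58
24(ω_s−ω_c) = −58(ω_r−ω_c),  ω_s=0, ω_c=1
ω_r = 1 − (24/58)(0−1) = 41/29
ω_r/ω_c = 41/29

41/29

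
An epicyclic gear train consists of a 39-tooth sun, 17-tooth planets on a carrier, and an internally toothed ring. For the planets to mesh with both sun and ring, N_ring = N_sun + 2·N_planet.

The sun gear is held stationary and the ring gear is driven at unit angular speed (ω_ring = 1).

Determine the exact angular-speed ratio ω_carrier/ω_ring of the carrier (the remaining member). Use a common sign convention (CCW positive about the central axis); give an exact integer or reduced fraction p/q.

N_ring = 39 + 2·17 = 73
39(ω_s−ω_c) = −73(ω_r−ω_c),  ω_s=0, ω_r=1
39(0−ω_c) = −73(1−ω_c)  ⇒  112ω_c = 73  ⇒  ω_c = 73/112
ω_c/ω_r = 73/112

73/112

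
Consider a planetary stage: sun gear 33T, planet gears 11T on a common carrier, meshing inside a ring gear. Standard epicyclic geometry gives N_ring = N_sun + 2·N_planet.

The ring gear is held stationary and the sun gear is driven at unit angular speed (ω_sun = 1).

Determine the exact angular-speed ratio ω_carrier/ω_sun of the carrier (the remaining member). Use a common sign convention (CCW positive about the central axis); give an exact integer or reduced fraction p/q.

N_ring = 33 + 2·11 = 55
33(ω_s−ω_c) = −55(ω_r−ω_c),  ω_r=0, ω_s=1
33(1−ω_c) = −55(0−ω_c)  ⇒  88ω_c = 33  ⇒  ω_c = 3/8
ω_c/ω_s = 3/8

3/8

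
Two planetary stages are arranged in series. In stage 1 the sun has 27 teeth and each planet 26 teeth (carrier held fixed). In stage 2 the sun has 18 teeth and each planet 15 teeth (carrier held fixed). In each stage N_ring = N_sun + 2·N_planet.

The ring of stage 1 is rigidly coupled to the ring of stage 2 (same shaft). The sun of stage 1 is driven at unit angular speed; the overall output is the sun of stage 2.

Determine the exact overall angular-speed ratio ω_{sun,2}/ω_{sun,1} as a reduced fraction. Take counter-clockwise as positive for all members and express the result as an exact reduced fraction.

Stage 1: N_ring = 27 + 2·26 = 79
Stage 1: 27(ω_s−ω_c) = −79(ω_r−ω_c),  ω_c=0, ω_s=1
Stage 1: ω_r = 0 − (27/79)(1−0) = -27/79
  ⇒ ω_r¹/ω_s¹ = -27/79
Stage 2: N_ring = 18 + 2·15 = 48
Stage 2: 18(ω_s−ω_c) = −48(ω_r−ω_c),  ω_c=0, ω_r=1
Stage 2: ω_s = 0 − (48/18)(1−0) = -8/3
  ⇒ ω_s²/ω_r² = -8/3
Coupling ω_r² = ω_r¹ ⇒ overall = -27/79 × -8/3 = 72/79

72/79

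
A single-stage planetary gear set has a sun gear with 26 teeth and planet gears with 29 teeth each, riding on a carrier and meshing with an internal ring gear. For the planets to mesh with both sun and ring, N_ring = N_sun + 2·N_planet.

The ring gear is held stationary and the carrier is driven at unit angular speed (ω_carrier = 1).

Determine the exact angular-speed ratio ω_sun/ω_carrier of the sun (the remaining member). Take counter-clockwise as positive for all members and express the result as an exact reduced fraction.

55/13

N_ring = 26 + 2·29 = 84
26(ω_s−ω_c) = −84(ω_r−ω_c),  ω_r=0, ω_c=1
ω_s = 1 − (84/26)(0−1) = 55/13
ω_s/ω_c = 55/13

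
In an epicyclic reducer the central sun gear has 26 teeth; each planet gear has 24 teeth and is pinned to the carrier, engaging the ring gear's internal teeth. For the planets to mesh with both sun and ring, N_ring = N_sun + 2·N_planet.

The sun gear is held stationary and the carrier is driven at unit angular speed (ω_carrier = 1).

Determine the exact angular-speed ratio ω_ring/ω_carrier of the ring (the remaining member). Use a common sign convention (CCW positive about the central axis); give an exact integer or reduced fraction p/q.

50/37

N_ring = 26 + 2·24 = 74
26(ω_s−ω_c) = −74(ω_r−ω_c),  ω_s=0, ω_c=1
ω_r = 1 − (26/74)(0−1) = 50/37
ω_r/ω_c = 50/37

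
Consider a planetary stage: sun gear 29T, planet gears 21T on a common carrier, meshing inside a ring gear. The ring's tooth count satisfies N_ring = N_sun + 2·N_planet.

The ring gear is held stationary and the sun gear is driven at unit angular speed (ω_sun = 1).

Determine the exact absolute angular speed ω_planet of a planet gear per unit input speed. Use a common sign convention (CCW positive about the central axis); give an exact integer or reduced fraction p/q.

N_ring = 29 + 2·21 = 71
29(ω_s−ω_c) = −71(ω_r−ω_c),  ω_r=0, ω_s=1
29(1−ω_c) = −71(0−ω_c)  ⇒  100ω_c = 29  ⇒  ω_c = 29/100
sun–planet: 29·(1−29/100) = −21·(ω_p−ω_c)  ⇒  ω_p−ω_c = −(29/21)·(71/100) = -2059/2100
ω_p = 29/100 − 2059/2100 = -29/42

-29/42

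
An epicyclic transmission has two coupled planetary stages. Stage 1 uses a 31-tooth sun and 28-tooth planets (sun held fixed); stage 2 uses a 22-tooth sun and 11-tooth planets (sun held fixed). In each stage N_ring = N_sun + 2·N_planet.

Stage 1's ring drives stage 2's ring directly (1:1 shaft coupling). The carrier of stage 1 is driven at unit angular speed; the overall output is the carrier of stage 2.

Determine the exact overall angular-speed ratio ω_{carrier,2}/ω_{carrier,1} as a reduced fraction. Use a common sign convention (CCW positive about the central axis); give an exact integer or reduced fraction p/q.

236/261

Stage 1: N_ring = 31 + 2·28 = 87
Stage 1: 31(ω_s−ω_c) = −87(ω_r−ω_c),  ω_s=0, ω_c=1
Stage 1: ω_r = 1 − (31/87)(0−1) = 118/87
  ⇒ ω_r¹/ω_c¹ = 118/87
Stage 2: N_ring = 22 + 2·11 = 44
Stage 2: 22(ω_s−ω_c) = −44(ω_r−ω_c),  ω_s=0, ω_r=1
Stage 2: 22(0−ω_c) = −44(1−ω_c)  ⇒  66ω_c = 44  ⇒  ω_c = 2/3
  ⇒ ω_c²/ω_r² = 2/3
Coupling ω_r² = ω_r¹ ⇒ overall = 118/87 × 2/3 = 236/261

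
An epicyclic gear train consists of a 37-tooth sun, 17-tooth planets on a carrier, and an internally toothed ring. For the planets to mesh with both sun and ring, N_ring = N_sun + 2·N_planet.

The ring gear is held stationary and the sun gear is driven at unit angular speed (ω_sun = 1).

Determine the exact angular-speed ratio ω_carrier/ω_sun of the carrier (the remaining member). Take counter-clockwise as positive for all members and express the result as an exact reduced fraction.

37/108

N_ring = 37 + 2·17 = 71
37(ω_s−ω_c) = −71(ω_r−ω_c),  ω_r=0, ω_s=1
37(1−ω_c) = −71(0−ω_c)  ⇒  108ω_c = 37  ⇒  ω_c = 37/108
ω_c/ω_s = 37/108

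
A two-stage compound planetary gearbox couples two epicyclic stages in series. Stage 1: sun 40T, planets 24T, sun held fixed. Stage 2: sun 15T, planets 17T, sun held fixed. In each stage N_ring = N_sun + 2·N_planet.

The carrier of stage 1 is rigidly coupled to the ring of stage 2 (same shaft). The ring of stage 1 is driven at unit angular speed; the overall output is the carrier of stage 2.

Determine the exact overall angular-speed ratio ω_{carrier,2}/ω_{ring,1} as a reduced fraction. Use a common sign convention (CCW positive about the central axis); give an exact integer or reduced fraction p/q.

Stage 1: N_ring = 40 + 2·24 = 88
Stage 1: 40(ω_s−ω_c) = −88(ω_r−ω_c),  ω_s=0, ω_r=1
Stage 1: 40(0−ω_c) = −88(1−ω_c)  ⇒  128ω_c = 88  ⇒  ω_c = 11/16
  ⇒ ω_c¹/ω_r¹ = 11/16
Stage 2: N_ring = 15 + 2·17 = 49
Stage 2: 15(ω_s−ω_c) = −49(ω_r−ω_c),  ω_s=0, ω_r=1
Stage 2: 15(0−ω_c) = −49(1−ω_c)  ⇒  64ω_c = 49  ⇒  ω_c = 49/64
  ⇒ ω_c²/ω_r² = 49/64
Coupling ω_r² = ω_c¹ ⇒ overall = 11/16 × 49/64 = 539/1024

539/1024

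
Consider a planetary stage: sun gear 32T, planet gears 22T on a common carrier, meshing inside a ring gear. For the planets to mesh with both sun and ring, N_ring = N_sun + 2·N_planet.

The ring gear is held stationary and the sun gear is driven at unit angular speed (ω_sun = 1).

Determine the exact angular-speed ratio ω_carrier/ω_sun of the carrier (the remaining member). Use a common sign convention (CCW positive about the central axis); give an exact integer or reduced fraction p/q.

N_ring = 32 + 2·22 = 76
32(ω_s−ω_c) = −76(ω_r−ω_c),  ω_r=0, ω_s=1
32(1−ω_c) = −76(0−ω_c)  ⇒  108ω_c = 32  ⇒  ω_c = 8/27
ω_c/ω_s = 8/27

8/27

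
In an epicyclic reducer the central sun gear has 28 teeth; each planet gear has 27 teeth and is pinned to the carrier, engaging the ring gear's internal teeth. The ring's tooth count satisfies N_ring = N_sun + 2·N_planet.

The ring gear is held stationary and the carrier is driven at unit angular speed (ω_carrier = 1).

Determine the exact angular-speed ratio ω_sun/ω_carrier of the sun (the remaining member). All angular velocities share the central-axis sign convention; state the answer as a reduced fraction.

N_ring = 28 + 2·27 = 82
28(ω_s−ω_c) = −82(ω_r−ω_c),  ω_r=0, ω_c=1
ω_s = 1 − (82/28)(0−1) = 55/14
ω_s/ω_c = 55/14

55/14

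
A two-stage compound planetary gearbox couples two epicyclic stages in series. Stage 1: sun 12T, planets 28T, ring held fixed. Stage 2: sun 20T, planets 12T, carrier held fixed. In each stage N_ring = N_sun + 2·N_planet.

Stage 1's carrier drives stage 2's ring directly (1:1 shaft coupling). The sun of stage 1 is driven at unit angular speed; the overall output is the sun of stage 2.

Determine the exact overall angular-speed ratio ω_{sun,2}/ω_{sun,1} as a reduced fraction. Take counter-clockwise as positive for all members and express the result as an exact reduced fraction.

-33/100

Stage 1: N_ring = 12 + 2·28 = 68
Stage 1: 12(ω_s−ω_c) = −68(ω_r−ω_c),  ω_r=0, ω_s=1
Stage 1: 12(1−ω_c) = −68(0−ω_c)  ⇒  80ω_c = 12  ⇒  ω_c = 3/20
  ⇒ ω_c¹/ω_s¹ = 3/20
Stage 2: N_ring = 20 + 2·12 = 44
Stage 2: 20(ω_s−ω_c) = −44(ω_r−ω_c),  ω_c=0, ω_r=1
Stage 2: ω_s = 0 − (44/20)(1−0) = -11/5
  ⇒ ω_s²/ω_r² = -11/5
Coupling ω_r² = ω_c¹ ⇒ overall = 3/20 × -11/5 = -33/100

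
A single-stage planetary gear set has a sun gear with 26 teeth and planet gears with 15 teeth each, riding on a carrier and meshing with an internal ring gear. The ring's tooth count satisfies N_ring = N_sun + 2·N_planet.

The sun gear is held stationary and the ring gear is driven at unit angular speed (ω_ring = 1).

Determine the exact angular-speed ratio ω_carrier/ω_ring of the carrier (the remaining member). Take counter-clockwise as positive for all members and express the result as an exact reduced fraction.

28/41

N_ring = 26 + 2·15 = 56
26(ω_s−ω_c) = −56(ω_r−ω_c),  ω_s=0, ω_r=1
26(0−ω_c) = −56(1−ω_c)  ⇒  82ω_c = 56  ⇒  ω_c = 28/41
ω_c/ω_r = 28/41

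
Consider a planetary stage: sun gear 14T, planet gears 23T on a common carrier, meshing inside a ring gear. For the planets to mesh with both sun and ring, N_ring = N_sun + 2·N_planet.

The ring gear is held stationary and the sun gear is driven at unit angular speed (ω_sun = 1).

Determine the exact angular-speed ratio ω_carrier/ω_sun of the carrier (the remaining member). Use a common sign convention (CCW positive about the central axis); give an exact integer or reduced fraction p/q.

N_ring = 14 + 2·23 = 60
14(ω_s−ω_c) = −60(ω_r−ω_c),  ω_r=0, ω_s=1
14(1−ω_c) = −60(0−ω_c)  ⇒  74ω_c = 14  ⇒  ω_c = 7/37
ω_c/ω_s = 7/37

7/37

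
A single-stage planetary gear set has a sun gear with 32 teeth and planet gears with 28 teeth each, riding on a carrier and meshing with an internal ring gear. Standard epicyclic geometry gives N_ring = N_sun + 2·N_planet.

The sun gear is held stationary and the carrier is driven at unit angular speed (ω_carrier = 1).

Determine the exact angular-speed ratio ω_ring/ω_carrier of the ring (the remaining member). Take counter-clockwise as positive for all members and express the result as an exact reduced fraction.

15/11

N_ring = 32 + 2·28 = 88
32(ω_s−ω_c) = −88(ω_r−ω_c),  ω_s=0, ω_c=1
ω_r = 1 − (32/88)(0−1) = 15/11
ω_r/ω_c = 15/11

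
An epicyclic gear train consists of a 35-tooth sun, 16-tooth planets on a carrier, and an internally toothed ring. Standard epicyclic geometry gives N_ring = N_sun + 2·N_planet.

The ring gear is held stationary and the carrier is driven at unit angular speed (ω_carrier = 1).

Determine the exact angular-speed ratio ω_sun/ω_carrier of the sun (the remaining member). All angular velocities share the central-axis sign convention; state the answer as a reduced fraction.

102/35

N_ring = 35 + 2·16 = 67
35(ω_s−ω_c) = −67(ω_r−ω_c),  ω_r=0, ω_c=1
ω_s = 1 − (67/35)(0−1) = 102/35
ω_s/ω_c = 102/35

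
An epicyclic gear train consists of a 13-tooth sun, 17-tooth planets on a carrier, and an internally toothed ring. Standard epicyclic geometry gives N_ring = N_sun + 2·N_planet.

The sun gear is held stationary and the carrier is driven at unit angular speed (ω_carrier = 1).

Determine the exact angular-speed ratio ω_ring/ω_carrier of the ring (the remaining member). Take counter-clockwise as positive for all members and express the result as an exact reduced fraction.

N_ring = 13 + 2·17 = 47
13(ω_s−ω_c) = −47(ω_r−ω_c),  ω_s=0, ω_c=1
ω_r = 1 − (13/47)(0−1) = 60/47
ω_r/ω_c = 60/47

60/47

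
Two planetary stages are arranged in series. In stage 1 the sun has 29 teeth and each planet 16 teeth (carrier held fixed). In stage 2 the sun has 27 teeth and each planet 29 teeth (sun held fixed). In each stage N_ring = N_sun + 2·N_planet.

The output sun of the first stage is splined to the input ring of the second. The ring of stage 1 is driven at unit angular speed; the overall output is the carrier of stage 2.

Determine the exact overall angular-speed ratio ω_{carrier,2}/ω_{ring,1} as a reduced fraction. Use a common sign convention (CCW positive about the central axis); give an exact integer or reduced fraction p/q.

-5185/3248

Stage 1: N_ring = 29 + 2·16 = 61
Stage 1: 29(ω_s−ω_c) = −61(ω_r−ω_c),  ω_c=0, ω_r=1
Stage 1: ω_s = 0 − (61/29)(1−0) = -61/29
  ⇒ ω_s¹/ω_r¹ = -61/29
Stage 2: N_ring = 27 + 2·29 = 85
Stage 2: 27(ω_s−ω_c) = −85(ω_r−ω_c),  ω_s=0, ω_r=1
Stage 2: 27(0−ω_c) = −85(1−ω_c)  ⇒  112ω_c = 85  ⇒  ω_c = 85/112
  ⇒ ω_c²/ω_r² = 85/112
Coupling ω_r² = ω_s¹ ⇒ overall = -61/29 × 85/112 = -5185/3248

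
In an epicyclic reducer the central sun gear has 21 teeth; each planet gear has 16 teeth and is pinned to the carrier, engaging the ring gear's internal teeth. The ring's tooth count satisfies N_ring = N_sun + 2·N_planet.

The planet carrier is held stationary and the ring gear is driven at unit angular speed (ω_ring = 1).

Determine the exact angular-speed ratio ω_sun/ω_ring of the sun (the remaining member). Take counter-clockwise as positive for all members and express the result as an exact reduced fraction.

N_ring = 21 + 2·16 = 53
21(ω_s−ω_c) = −53(ω_r−ω_c),  ω_c=0, ω_r=1
ω_s = 0 − (53/21)(1−0) = -53/21
ω_s/ω_r = -53/21

-53/21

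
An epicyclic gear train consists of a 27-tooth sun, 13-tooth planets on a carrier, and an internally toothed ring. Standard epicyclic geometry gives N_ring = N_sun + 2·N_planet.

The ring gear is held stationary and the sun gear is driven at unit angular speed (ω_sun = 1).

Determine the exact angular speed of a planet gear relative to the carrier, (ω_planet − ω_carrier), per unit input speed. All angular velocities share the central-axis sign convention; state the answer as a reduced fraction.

N_ring = 27 + 2·13 = 53
27(ω_s−ω_c) = −53(ω_r−ω_c),  ω_r=0, ω_s=1
27(1−ω_c) = −53(0−ω_c)  ⇒  80ω_c = 27  ⇒  ω_c = 27/80
sun–planet: 27·(1−27/80) = −13·(ω_p−ω_c)  ⇒  ω_p−ω_c = −(27/13)·(53/80) = -1431/1040

-1431/1040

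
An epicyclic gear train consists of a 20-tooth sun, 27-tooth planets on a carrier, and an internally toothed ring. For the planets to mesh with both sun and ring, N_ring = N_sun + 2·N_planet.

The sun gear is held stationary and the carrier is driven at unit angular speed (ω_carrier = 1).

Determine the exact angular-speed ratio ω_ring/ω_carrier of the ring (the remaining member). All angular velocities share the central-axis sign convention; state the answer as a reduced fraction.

N_ring = 20 + 2·27 = 74
20(ω_s−ω_c) = −74(ω_r−ω_c),  ω_s=0, ω_c=1
ω_r = 1 − (20/74)(0−1) = 47/37
ω_r/ω_c = 47/37

47/37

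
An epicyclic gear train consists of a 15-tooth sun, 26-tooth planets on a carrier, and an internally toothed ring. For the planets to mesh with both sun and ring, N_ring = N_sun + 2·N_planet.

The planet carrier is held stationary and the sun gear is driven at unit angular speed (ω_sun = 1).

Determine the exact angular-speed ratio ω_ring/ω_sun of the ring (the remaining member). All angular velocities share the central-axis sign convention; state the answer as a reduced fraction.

N_ring = 15 + 2·26 = 67
15(ω_s−ω_c) = −67(ω_r−ω_c),  ω_c=0, ω_s=1
ω_r = 0 − (15/67)(1−0) = -15/67
ω_r/ω_s = -15/67

-15/67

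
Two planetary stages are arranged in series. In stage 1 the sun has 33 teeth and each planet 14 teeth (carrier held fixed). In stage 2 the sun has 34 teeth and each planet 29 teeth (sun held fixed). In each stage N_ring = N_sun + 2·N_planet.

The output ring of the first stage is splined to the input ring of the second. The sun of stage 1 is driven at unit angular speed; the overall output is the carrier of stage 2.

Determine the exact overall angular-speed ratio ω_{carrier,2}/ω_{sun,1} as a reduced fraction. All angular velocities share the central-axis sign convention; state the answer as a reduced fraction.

Stage 1: N_ring = 33 + 2·14 = 61
Stage 1: 33(ω_s−ω_c) = −61(ω_r−ω_c),  ω_c=0, ω_s=1
Stage 1: ω_r = 0 − (33/61)(1−0) = -33/61
  ⇒ ω_r¹/ω_s¹ = -33/61
Stage 2: N_ring = 34 + 2·29 = 92
Stage 2: 34(ω_s−ω_c) = −92(ω_r−ω_c),  ω_s=0, ω_r=1
Stage 2: 34(0−ω_c) = −92(1−ω_c)  ⇒  126ω_c = 92  ⇒  ω_c = 46/63
  ⇒ ω_c²/ω_r² = 46/63
Coupling ω_r² = ω_r¹ ⇒ overall = -33/61 × 46/63 = -506/1281

-506/1281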